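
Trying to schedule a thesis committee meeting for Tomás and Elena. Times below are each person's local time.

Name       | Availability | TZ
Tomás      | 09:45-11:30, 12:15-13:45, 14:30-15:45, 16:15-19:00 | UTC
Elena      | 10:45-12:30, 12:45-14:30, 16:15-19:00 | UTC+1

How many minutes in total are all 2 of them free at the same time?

315

Tomás in UTC: 09:45-11:30, 12:15-13:45, 14:30-15:45, 16:15-19:00.
Elena in UTC: 09:45-11:30, 11:45-13:30, 15:15-18:00 (subtract 1h to convert from UTC+1).
Tomás ∩ Elena: 09:45-11:30, 12:15-13:30, 15:15-15:45, 16:15-18:00.
Summing the common windows: 105 + 75 + 30 + 105 = 315 minutes.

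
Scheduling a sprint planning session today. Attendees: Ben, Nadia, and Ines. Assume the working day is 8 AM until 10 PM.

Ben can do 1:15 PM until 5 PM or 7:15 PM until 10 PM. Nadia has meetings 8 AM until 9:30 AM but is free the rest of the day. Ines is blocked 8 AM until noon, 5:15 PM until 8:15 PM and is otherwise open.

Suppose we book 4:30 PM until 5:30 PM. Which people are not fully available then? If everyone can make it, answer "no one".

Ben free: 13:15-17:00, 19:15-22:00.
Nadia free: 09:30-22:00 (invert busy blocks within the working day).
Ines free: 12:00-17:15, 20:15-22:00 (invert busy blocks within the working day).
Ben: not fully free for 16:30-17:30. Nadia: free for 16:30-17:30. Ines: not fully free for 16:30-17:30.

Ben, Ines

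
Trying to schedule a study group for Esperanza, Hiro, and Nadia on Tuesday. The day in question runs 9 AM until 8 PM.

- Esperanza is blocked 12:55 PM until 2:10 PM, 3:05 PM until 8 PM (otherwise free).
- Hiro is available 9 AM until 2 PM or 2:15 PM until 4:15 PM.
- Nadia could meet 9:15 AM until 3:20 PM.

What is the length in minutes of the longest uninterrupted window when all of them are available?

Esperanza free: 09:00-12:55, 14:10-15:05 (invert busy blocks within the working day).
Hiro free: 09:00-14:00, 14:15-16:15.
Nadia free: 09:15-15:20.
Esperanza ∩ Hiro: 09:00-12:55, 14:15-15:05.
Esperanza ∩ Hiro ∩ Nadia: 09:15-12:55, 14:15-15:05.
Those are the intersection windows.
The longest is 09:15-12:55 at 220 minutes.

220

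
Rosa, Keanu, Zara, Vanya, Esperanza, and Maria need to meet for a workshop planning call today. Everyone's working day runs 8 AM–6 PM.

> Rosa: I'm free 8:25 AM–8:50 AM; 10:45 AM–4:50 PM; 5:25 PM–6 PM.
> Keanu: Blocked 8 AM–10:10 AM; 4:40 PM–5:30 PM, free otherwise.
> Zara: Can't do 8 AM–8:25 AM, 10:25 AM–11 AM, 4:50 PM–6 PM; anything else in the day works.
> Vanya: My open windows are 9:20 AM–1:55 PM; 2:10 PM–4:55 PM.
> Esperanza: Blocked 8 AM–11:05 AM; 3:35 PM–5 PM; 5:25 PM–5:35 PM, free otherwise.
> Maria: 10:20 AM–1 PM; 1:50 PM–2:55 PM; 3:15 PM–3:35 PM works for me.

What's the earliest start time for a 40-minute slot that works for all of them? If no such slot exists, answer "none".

Rosa free: 08:25-08:50, 10:45-16:50, 17:25-18:00.
Keanu free: 10:10-16:40, 17:30-18:00 (invert busy blocks within the working day).
Zara free: 08:25-10:25, 11:00-16:50 (invert busy blocks within the working day).
Vanya free: 09:20-13:55, 14:10-16:55.
Esperanza free: 11:05-15:35, 17:00-17:25, 17:35-18:00 (invert busy blocks within the working day).
Maria free: 10:20-13:00, 13:50-14:55, 15:15-15:35.
Rosa ∩ Keanu: 10:45-16:40, 17:30-18:00.
Rosa ∩ Keanu ∩ Zara: 11:00-16:40.
Rosa ∩ Keanu ∩ Zara ∩ Vanya: 11:00-13:55, 14:10-16:40.
Rosa ∩ Keanu ∩ Zara ∩ Vanya ∩ Esperanza: 11:05-13:55, 14:10-15:35.
Rosa ∩ Keanu ∩ Zara ∩ Vanya ∩ Esperanza ∩ Maria: 11:05-13:00, 13:50-13:55, 14:10-14:55, 15:15-15:35.
Those are the intersection windows.
The first common window of at least 40 minutes is 11:05-13:00, so the earliest start is 11:05.

11:05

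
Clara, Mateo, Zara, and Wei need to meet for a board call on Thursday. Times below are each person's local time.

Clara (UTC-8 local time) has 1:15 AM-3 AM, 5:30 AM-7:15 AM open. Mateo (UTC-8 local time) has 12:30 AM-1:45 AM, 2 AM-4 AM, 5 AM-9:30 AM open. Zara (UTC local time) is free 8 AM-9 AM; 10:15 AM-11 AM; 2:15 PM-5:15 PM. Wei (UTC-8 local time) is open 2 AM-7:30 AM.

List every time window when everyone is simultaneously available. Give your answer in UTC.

10:15-11:00, 14:15-15:15

Clara in UTC: 09:15-11:00, 13:30-15:15 (add 8h to convert from UTC-8).
Mateo in UTC: 08:30-09:45, 10:00-12:00, 13:00-17:30 (add 8h to convert from UTC-8).
Zara in UTC: 08:00-09:00, 10:15-11:00, 14:15-17:15.
Wei in UTC: 10:00-15:30 (add 8h to convert from UTC-8).
Clara ∩ Mateo: 09:15-09:45, 10:00-11:00, 13:30-15:15.
Clara ∩ Mateo ∩ Zara: 10:15-11:00, 14:15-15:15.
Clara ∩ Mateo ∩ Zara ∩ Wei: 10:15-11:00, 14:15-15:15.
Those are the intersection windows.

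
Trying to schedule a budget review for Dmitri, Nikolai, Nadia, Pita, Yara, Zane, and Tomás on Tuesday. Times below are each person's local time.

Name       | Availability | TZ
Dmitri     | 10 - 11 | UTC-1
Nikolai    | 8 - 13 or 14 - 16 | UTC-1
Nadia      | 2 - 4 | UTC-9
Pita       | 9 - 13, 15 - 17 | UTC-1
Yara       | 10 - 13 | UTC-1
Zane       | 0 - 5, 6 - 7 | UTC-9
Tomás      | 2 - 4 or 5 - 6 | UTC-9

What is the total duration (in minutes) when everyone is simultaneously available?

60

Dmitri in UTC: 11:00-12:00 (add 1h to convert from UTC-1).
Nikolai in UTC: 09:00-14:00, 15:00-17:00 (add 1h to convert from UTC-1).
Nadia in UTC: 11:00-13:00 (add 9h to convert from UTC-9).
Pita in UTC: 10:00-14:00, 16:00-18:00 (add 1h to convert from UTC-1).
Yara in UTC: 11:00-14:00 (add 1h to convert from UTC-1).
Zane in UTC: 09:00-14:00, 15:00-16:00 (add 9h to convert from UTC-9).
Tomás in UTC: 11:00-13:00, 14:00-15:00 (add 9h to convert from UTC-9).
Dmitri ∩ Nikolai: 11:00-12:00.
Dmitri ∩ Nikolai ∩ Nadia: 11:00-12:00.
Dmitri ∩ Nikolai ∩ Nadia ∩ Pita: 11:00-12:00.
Dmitri ∩ Nikolai ∩ Nadia ∩ Pita ∩ Yara: 11:00-12:00.
Dmitri ∩ Nikolai ∩ Nadia ∩ Pita ∩ Yara ∩ Zane: 11:00-12:00.
Dmitri ∩ Nikolai ∩ Nadia ∩ Pita ∩ Yara ∩ Zane ∩ Tomás: 11:00-12:00.
That's a single block of 60 minutes.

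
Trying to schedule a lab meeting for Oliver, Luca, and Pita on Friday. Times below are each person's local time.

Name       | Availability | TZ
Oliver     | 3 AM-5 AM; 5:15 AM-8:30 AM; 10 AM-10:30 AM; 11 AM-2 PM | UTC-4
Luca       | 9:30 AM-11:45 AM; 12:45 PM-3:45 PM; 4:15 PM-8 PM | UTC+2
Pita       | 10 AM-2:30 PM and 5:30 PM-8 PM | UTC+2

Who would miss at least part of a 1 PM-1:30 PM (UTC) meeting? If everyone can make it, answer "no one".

Oliver, Pita

Oliver in UTC: 07:00-09:00, 09:15-12:30, 14:00-14:30, 15:00-18:00 (add 4h to convert from UTC-4).
Luca in UTC: 07:30-09:45, 10:45-13:45, 14:15-18:00 (subtract 2h to convert from UTC+2).
Pita in UTC: 08:00-12:30, 15:30-18:00 (subtract 2h to convert from UTC+2).
Oliver: not fully free for 13:00-13:30. Luca: free for 13:00-13:30. Pita: not fully free for 13:00-13:30.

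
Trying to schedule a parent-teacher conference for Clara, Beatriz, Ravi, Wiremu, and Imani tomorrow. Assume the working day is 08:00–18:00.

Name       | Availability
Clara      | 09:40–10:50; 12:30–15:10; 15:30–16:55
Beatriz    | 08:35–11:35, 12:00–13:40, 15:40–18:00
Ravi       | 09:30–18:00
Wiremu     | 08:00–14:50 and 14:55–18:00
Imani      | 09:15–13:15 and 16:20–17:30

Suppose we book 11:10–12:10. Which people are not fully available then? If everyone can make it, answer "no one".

Beatriz, Clara

Clara: not fully free for 11:10-12:10. Beatriz: not fully free for 11:10-12:10. Ravi: free for 11:10-12:10. Wiremu: free for 11:10-12:10. Imani: free for 11:10-12:10.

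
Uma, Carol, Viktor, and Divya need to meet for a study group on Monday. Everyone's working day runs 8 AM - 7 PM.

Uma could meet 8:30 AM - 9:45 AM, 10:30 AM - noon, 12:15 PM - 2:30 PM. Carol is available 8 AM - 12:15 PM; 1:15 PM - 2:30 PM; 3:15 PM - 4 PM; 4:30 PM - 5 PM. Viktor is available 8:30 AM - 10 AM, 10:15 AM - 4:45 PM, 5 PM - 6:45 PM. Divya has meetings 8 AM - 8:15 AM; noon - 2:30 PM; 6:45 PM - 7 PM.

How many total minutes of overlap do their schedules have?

Uma free: 08:30-09:45, 10:30-12:00, 12:15-14:30.
Carol free: 08:00-12:15, 13:15-14:30, 15:15-16:00, 16:30-17:00.
Viktor free: 08:30-10:00, 10:15-16:45, 17:00-18:45.
Divya free: 08:15-12:00, 14:30-18:45 (invert busy blocks within the working day).
Uma ∩ Carol: 08:30-09:45, 10:30-12:00, 13:15-14:30.
Uma ∩ Carol ∩ Viktor: 08:30-09:45, 10:30-12:00, 13:15-14:30.
Uma ∩ Carol ∩ Viktor ∩ Divya: 08:30-09:45, 10:30-12:00.
Summing the common windows: 75 + 90 = 165 minutes.

165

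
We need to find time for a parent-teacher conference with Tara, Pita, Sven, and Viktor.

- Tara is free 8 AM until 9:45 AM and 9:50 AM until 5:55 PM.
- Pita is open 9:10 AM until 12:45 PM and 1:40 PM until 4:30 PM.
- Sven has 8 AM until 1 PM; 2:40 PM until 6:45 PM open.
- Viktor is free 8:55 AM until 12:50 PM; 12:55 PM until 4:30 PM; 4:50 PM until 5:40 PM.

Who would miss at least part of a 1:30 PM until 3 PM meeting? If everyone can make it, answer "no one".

Tara: free for 13:30-15:00. Pita: not fully free for 13:30-15:00. Sven: not fully free for 13:30-15:00. Viktor: free for 13:30-15:00.

Pita, Sven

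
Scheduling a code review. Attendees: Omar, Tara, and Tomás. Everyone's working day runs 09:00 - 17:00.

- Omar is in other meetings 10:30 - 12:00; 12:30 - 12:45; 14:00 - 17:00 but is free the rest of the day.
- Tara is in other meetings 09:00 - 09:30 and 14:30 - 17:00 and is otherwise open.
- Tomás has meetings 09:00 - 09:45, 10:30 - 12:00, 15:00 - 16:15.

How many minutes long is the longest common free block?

Omar free: 09:00-10:30, 12:00-12:30, 12:45-14:00 (invert busy blocks within the working day).
Tara free: 09:30-14:30 (invert busy blocks within the working day).
Tomás free: 09:45-10:30, 12:00-15:00, 16:15-17:00 (invert busy blocks within the working day).
Omar ∩ Tara: 09:30-10:30, 12:00-12:30, 12:45-14:00.
Omar ∩ Tara ∩ Tomás: 09:45-10:30, 12:00-12:30, 12:45-14:00.
The longest is 12:45-14:00 at 75 minutes.

75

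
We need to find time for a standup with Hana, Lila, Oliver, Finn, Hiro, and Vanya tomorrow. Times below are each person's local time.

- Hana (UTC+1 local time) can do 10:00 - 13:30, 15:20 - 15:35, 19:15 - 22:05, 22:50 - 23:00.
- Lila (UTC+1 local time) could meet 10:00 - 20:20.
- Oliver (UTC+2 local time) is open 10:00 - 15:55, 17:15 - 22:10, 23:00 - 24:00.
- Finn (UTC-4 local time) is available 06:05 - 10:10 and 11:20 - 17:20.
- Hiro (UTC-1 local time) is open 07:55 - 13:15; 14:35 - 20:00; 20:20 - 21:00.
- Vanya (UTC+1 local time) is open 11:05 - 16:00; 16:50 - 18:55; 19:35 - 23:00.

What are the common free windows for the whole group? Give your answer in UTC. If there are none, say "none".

Hana in UTC: 09:00-12:30, 14:20-14:35, 18:15-21:05, 21:50-22:00 (subtract 1h to convert from UTC+1).
Lila in UTC: 09:00-19:20 (subtract 1h to convert from UTC+1).
Oliver in UTC: 08:00-13:55, 15:15-20:10, 21:00-22:00 (subtract 2h to convert from UTC+2).
Finn in UTC: 10:05-14:10, 15:20-21:20 (add 4h to convert from UTC-4).
Hiro in UTC: 08:55-14:15, 15:35-21:00, 21:20-22:00 (add 1h to convert from UTC-1).
Vanya in UTC: 10:05-15:00, 15:50-17:55, 18:35-22:00 (subtract 1h to convert from UTC+1).
Hana ∩ Lila: 09:00-12:30, 14:20-14:35, 18:15-19:20.
Hana ∩ Lila ∩ Oliver: 09:00-12:30, 18:15-19:20.
Hana ∩ Lila ∩ Oliver ∩ Finn: 10:05-12:30, 18:15-19:20.
Hana ∩ Lila ∩ Oliver ∩ Finn ∩ Hiro: 10:05-12:30, 18:15-19:20.
Hana ∩ Lila ∩ Oliver ∩ Finn ∩ Hiro ∩ Vanya: 10:05-12:30, 18:35-19:20.
So the common availability across everyone is 10:05-12:30, 18:35-19:20.

10:05-12:30, 18:35-19:20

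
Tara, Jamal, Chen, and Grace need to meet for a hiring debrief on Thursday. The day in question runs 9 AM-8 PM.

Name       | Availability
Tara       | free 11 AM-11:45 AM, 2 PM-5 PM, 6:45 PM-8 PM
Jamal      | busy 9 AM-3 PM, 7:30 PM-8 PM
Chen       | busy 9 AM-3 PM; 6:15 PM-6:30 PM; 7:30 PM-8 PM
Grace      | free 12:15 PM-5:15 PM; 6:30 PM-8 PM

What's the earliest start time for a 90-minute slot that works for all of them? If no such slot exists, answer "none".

15:00

Tara free: 11:00-11:45, 14:00-17:00, 18:45-20:00.
Jamal free: 15:00-19:30 (invert busy blocks within the working day).
Chen free: 15:00-18:15, 18:30-19:30 (invert busy blocks within the working day).
Grace free: 12:15-17:15, 18:30-20:00.
Tara ∩ Jamal: 15:00-17:00, 18:45-19:30.
Tara ∩ Jamal ∩ Chen: 15:00-17:00, 18:45-19:30.
Tara ∩ Jamal ∩ Chen ∩ Grace: 15:00-17:00, 18:45-19:30.
The first common window of at least 90 minutes is 15:00-17:00, so the earliest start is 15:00.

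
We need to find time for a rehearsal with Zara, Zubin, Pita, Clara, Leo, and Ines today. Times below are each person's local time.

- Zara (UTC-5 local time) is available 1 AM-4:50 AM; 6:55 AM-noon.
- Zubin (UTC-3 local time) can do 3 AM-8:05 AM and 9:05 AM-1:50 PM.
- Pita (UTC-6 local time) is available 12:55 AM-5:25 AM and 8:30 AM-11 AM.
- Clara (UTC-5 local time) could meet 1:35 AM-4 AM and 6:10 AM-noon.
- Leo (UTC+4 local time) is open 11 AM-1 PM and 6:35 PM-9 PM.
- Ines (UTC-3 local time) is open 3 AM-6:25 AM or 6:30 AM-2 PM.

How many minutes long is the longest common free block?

Zara in UTC: 06:00-09:50, 11:55-17:00 (add 5h to convert from UTC-5).
Zubin in UTC: 06:00-11:05, 12:05-16:50 (add 3h to convert from UTC-3).
Pita in UTC: 06:55-11:25, 14:30-17:00 (add 6h to convert from UTC-6).
Clara in UTC: 06:35-09:00, 11:10-17:00 (add 5h to convert from UTC-5).
Leo in UTC: 07:00-09:00, 14:35-17:00 (subtract 4h to convert from UTC+4).
Ines in UTC: 06:00-09:25, 09:30-17:00 (add 3h to convert from UTC-3).
Zara ∩ Zubin: 06:00-09:50, 12:05-16:50.
Zara ∩ Zubin ∩ Pita: 06:55-09:50, 14:30-16:50.
Zara ∩ Zubin ∩ Pita ∩ Clara: 06:55-09:00, 14:30-16:50.
Zara ∩ Zubin ∩ Pita ∩ Clara ∩ Leo: 07:00-09:00, 14:35-16:50.
Zara ∩ Zubin ∩ Pita ∩ Clara ∩ Leo ∩ Ines: 07:00-09:00, 14:35-16:50.
The longest is 14:35-16:50 at 135 minutes.

135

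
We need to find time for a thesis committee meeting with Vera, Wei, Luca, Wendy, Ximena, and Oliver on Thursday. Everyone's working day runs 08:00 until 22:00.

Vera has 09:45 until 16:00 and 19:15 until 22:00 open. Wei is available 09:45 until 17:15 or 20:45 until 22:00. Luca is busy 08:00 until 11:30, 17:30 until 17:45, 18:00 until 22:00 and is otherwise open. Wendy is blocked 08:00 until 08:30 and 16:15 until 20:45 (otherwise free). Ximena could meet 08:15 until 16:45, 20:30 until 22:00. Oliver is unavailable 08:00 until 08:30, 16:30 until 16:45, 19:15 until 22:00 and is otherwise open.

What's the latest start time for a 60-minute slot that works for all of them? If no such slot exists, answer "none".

Vera free: 09:45-16:00, 19:15-22:00.
Wei free: 09:45-17:15, 20:45-22:00.
Luca free: 11:30-17:30, 17:45-18:00 (invert busy blocks within the working day).
Wendy free: 08:30-16:15, 20:45-22:00 (invert busy blocks within the working day).
Ximena free: 08:15-16:45, 20:30-22:00.
Oliver free: 08:30-16:30, 16:45-19:15 (invert busy blocks within the working day).
Vera ∩ Wei: 09:45-16:00, 20:45-22:00.
Vera ∩ Wei ∩ Luca: 11:30-16:00.
Vera ∩ Wei ∩ Luca ∩ Wendy: 11:30-16:00.
Vera ∩ Wei ∩ Luca ∩ Wendy ∩ Ximena: 11:30-16:00.
Vera ∩ Wei ∩ Luca ∩ Wendy ∩ Ximena ∩ Oliver: 11:30-16:00.
The last common window of at least 60 minutes is 11:30-16:00; a 60-minute meeting can start as late as 15:00 and still end by 16:00.

15:00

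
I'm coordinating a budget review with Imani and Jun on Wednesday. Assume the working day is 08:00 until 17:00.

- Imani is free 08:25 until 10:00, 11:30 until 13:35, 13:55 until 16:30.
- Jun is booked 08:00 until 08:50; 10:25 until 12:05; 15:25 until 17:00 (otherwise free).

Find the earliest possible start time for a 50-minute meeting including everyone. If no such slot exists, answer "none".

Imani free: 08:25-10:00, 11:30-13:35, 13:55-16:30.
Jun free: 08:50-10:25, 12:05-15:25 (invert busy blocks within the working day).
Imani ∩ Jun: 08:50-10:00, 12:05-13:35, 13:55-15:25.
So the common availability across everyone is 08:50-10:00, 12:05-13:35, 13:55-15:25.
The first common window of at least 50 minutes is 08:50-10:00, so the earliest start is 08:50.

08:50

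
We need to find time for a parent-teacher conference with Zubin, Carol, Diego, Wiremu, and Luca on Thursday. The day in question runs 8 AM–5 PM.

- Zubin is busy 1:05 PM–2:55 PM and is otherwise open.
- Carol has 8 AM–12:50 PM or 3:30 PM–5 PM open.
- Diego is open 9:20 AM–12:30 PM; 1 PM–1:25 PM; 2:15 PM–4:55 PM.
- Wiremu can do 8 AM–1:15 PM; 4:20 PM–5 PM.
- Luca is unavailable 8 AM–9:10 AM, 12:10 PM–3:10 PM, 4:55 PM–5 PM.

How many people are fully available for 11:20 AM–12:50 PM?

3

Zubin free: 08:00-13:05, 14:55-17:00 (invert busy blocks within the working day).
Carol free: 08:00-12:50, 15:30-17:00.
Diego free: 09:20-12:30, 13:00-13:25, 14:15-16:55.
Wiremu free: 08:00-13:15, 16:20-17:00.
Luca free: 09:10-12:10, 15:10-16:55 (invert busy blocks within the working day).
Zubin, Carol, and Wiremu can make the full 11:20-12:50 slot — that's 3.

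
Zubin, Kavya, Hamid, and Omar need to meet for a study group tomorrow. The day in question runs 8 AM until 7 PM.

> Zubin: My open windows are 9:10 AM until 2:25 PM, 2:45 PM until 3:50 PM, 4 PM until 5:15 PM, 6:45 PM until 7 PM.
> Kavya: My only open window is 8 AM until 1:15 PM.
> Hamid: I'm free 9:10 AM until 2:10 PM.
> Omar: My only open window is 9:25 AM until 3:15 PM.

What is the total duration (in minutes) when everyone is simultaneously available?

Zubin ∩ Kavya: 09:10-13:15.
Zubin ∩ Kavya ∩ Hamid: 09:10-13:15.
Zubin ∩ Kavya ∩ Hamid ∩ Omar: 09:25-13:15.
Those are the intersection windows.
That's a single block of 230 minutes.

230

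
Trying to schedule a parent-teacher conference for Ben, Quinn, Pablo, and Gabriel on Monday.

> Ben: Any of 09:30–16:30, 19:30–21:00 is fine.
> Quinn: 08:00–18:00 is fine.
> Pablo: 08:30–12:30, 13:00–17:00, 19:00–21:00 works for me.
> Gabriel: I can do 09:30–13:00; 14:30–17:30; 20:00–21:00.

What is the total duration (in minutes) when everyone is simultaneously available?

Ben ∩ Quinn: 09:30-16:30.
Ben ∩ Quinn ∩ Pablo: 09:30-12:30, 13:00-16:30.
Ben ∩ Quinn ∩ Pablo ∩ Gabriel: 09:30-12:30, 14:30-16:30.
Summing the common windows: 180 + 120 = 300 minutes.

300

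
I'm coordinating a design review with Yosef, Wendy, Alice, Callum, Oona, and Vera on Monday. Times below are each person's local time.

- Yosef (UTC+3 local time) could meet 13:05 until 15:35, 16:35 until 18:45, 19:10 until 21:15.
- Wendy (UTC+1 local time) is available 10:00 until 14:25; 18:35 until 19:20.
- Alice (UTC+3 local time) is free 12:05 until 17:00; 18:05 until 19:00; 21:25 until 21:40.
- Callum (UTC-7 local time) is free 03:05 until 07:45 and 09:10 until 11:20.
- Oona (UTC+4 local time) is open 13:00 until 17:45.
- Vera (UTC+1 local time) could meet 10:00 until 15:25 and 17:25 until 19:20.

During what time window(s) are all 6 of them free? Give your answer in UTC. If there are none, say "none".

10:05-12:35

Yosef in UTC: 10:05-12:35, 13:35-15:45, 16:10-18:15 (subtract 3h to convert from UTC+3).
Wendy in UTC: 09:00-13:25, 17:35-18:20 (subtract 1h to convert from UTC+1).
Alice in UTC: 09:05-14:00, 15:05-16:00, 18:25-18:40 (subtract 3h to convert from UTC+3).
Callum in UTC: 10:05-14:45, 16:10-18:20 (add 7h to convert from UTC-7).
Oona in UTC: 09:00-13:45 (subtract 4h to convert from UTC+4).
Vera in UTC: 09:00-14:25, 16:25-18:20 (subtract 1h to convert from UTC+1).
Yosef ∩ Wendy: 10:05-12:35, 17:35-18:15.
Yosef ∩ Wendy ∩ Alice: 10:05-12:35.
Yosef ∩ Wendy ∩ Alice ∩ Callum: 10:05-12:35.
Yosef ∩ Wendy ∩ Alice ∩ Callum ∩ Oona: 10:05-12:35.
Yosef ∩ Wendy ∩ Alice ∩ Callum ∩ Oona ∩ Vera: 10:05-12:35.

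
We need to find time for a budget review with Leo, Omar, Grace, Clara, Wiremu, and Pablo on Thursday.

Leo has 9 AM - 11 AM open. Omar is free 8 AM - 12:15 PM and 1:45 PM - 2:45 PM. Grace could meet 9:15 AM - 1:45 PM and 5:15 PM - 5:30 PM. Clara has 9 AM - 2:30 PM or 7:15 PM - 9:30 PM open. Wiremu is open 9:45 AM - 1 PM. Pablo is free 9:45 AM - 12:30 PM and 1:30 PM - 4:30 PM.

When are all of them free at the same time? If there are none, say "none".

09:45-11:00

Leo ∩ Omar: 09:00-11:00.
Leo ∩ Omar ∩ Grace: 09:15-11:00.
Leo ∩ Omar ∩ Grace ∩ Clara: 09:15-11:00.
Leo ∩ Omar ∩ Grace ∩ Clara ∩ Wiremu: 09:45-11:00.
Leo ∩ Omar ∩ Grace ∩ Clara ∩ Wiremu ∩ Pablo: 09:45-11:00.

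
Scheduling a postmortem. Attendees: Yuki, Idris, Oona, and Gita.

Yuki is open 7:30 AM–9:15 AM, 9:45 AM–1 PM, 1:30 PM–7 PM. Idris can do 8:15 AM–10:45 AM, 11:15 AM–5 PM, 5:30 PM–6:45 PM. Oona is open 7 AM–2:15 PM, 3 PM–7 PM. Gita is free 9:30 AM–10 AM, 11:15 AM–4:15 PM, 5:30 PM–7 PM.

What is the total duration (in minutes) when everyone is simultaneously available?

Yuki ∩ Idris: 08:15-09:15, 09:45-10:45, 11:15-13:00, 13:30-17:00, 17:30-18:45.
Yuki ∩ Idris ∩ Oona: 08:15-09:15, 09:45-10:45, 11:15-13:00, 13:30-14:15, 15:00-17:00, 17:30-18:45.
Yuki ∩ Idris ∩ Oona ∩ Gita: 09:45-10:00, 11:15-13:00, 13:30-14:15, 15:00-16:15, 17:30-18:45.
Summing the common windows: 15 + 105 + 45 + 75 + 75 = 315 minutes.

315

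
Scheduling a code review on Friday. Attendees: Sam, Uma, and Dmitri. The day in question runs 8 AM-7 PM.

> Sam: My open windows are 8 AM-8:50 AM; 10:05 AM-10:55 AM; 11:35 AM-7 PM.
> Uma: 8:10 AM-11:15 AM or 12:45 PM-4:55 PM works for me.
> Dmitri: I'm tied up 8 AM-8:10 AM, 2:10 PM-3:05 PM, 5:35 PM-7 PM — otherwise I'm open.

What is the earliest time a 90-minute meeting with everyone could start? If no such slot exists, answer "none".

15:05

Sam free: 08:00-08:50, 10:05-10:55, 11:35-19:00.
Uma free: 08:10-11:15, 12:45-16:55.
Dmitri free: 08:10-14:10, 15:05-17:35 (invert busy blocks within the working day).
Sam ∩ Uma: 08:10-08:50, 10:05-10:55, 12:45-16:55.
Sam ∩ Uma ∩ Dmitri: 08:10-08:50, 10:05-10:55, 12:45-14:10, 15:05-16:55.
The first common window of at least 90 minutes is 15:05-16:55, so the earliest start is 15:05.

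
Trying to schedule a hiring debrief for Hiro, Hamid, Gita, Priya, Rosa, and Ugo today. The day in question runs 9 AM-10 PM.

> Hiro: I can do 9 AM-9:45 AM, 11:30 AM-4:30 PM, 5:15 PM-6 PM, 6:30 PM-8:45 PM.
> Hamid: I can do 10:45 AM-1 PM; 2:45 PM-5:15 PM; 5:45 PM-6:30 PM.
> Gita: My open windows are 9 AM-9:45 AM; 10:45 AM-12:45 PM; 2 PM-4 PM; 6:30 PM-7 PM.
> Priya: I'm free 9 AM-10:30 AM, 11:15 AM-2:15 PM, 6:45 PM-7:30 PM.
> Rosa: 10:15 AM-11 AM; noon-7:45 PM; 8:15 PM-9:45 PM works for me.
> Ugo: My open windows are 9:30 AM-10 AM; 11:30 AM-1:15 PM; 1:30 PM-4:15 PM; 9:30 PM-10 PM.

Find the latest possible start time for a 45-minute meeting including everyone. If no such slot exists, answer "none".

Hiro ∩ Hamid: 11:30-13:00, 14:45-16:30, 17:45-18:00.
Hiro ∩ Hamid ∩ Gita: 11:30-12:45, 14:45-16:00.
Hiro ∩ Hamid ∩ Gita ∩ Priya: 11:30-12:45.
Hiro ∩ Hamid ∩ Gita ∩ Priya ∩ Rosa: 12:00-12:45.
Hiro ∩ Hamid ∩ Gita ∩ Priya ∩ Rosa ∩ Ugo: 12:00-12:45.
The last common window of at least 45 minutes is 12:00-12:45; a 45-minute meeting can start as late as 12:00 and still end by 12:45.

12:00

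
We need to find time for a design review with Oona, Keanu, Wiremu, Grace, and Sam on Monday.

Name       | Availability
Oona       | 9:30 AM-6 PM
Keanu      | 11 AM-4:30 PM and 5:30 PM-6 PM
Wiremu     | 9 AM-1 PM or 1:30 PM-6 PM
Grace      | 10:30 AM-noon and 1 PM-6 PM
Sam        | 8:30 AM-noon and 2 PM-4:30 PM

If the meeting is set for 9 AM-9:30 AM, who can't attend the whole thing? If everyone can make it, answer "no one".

Oona: not fully free for 09:00-09:30. Keanu: not fully free for 09:00-09:30. Wiremu: free for 09:00-09:30. Grace: not fully free for 09:00-09:30. Sam: free for 09:00-09:30.

Grace, Keanu, Oona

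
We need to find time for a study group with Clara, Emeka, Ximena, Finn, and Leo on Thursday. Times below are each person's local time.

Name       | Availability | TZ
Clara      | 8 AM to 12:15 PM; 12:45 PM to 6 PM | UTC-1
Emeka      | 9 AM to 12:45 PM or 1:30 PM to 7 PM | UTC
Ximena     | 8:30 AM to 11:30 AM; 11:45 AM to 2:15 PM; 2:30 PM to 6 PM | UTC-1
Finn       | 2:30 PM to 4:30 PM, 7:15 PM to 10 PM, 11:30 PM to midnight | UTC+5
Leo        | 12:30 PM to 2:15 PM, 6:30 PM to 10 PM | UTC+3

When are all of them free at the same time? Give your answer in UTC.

09:30-11:15, 15:30-17:00, 18:30-19:00

Clara in UTC: 09:00-13:15, 13:45-19:00 (add 1h to convert from UTC-1).
Emeka in UTC: 09:00-12:45, 13:30-19:00.
Ximena in UTC: 09:30-12:30, 12:45-15:15, 15:30-19:00 (add 1h to convert from UTC-1).
Finn in UTC: 09:30-11:30, 14:15-17:00, 18:30-19:00 (subtract 5h to convert from UTC+5).
Leo in UTC: 09:30-11:15, 15:30-19:00 (subtract 3h to convert from UTC+3).
Clara ∩ Emeka: 09:00-12:45, 13:45-19:00.
Clara ∩ Emeka ∩ Ximena: 09:30-12:30, 13:45-15:15, 15:30-19:00.
Clara ∩ Emeka ∩ Ximena ∩ Finn: 09:30-11:30, 14:15-15:15, 15:30-17:00, 18:30-19:00.
Clara ∩ Emeka ∩ Ximena ∩ Finn ∩ Leo: 09:30-11:15, 15:30-17:00, 18:30-19:00.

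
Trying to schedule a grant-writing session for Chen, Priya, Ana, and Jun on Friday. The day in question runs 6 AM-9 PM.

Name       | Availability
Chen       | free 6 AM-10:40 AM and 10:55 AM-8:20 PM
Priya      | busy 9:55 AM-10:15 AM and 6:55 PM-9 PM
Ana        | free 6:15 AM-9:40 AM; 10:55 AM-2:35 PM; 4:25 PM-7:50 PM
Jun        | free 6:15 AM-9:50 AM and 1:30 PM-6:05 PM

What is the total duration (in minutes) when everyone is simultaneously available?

370

Chen free: 06:00-10:40, 10:55-20:20.
Priya free: 06:00-09:55, 10:15-18:55 (invert busy blocks within the working day).
Ana free: 06:15-09:40, 10:55-14:35, 16:25-19:50.
Jun free: 06:15-09:50, 13:30-18:05.
Chen ∩ Priya: 06:00-09:55, 10:15-10:40, 10:55-18:55.
Chen ∩ Priya ∩ Ana: 06:15-09:40, 10:55-14:35, 16:25-18:55.
Chen ∩ Priya ∩ Ana ∩ Jun: 06:15-09:40, 13:30-14:35, 16:25-18:05.
Summing the common windows: 205 + 65 + 100 = 370 minutes.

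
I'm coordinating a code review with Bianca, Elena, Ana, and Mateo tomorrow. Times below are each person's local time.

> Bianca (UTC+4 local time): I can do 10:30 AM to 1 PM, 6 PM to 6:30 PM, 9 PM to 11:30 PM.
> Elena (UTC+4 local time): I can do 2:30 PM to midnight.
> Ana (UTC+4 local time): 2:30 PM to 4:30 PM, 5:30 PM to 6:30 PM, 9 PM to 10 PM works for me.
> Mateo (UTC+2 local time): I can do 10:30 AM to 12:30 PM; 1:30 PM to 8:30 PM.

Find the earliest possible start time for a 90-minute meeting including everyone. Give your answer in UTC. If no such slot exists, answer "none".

none

Bianca in UTC: 06:30-09:00, 14:00-14:30, 17:00-19:30 (subtract 4h to convert from UTC+4).
Elena in UTC: 10:30-20:00 (subtract 4h to convert from UTC+4).
Ana in UTC: 10:30-12:30, 13:30-14:30, 17:00-18:00 (subtract 4h to convert from UTC+4).
Mateo in UTC: 08:30-10:30, 11:30-18:30 (subtract 2h to convert from UTC+2).
Bianca ∩ Elena: 14:00-14:30, 17:00-19:30.
Bianca ∩ Elena ∩ Ana: 14:00-14:30, 17:00-18:00.
Bianca ∩ Elena ∩ Ana ∩ Mateo: 14:00-14:30, 17:00-18:00.
No common window is at least 90 minutes long.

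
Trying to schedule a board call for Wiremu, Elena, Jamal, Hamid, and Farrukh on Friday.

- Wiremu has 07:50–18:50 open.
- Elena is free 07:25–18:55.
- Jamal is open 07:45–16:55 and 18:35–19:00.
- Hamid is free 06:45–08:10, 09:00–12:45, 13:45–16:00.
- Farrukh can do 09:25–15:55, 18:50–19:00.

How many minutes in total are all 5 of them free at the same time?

330

Wiremu ∩ Elena: 07:50-18:50.
Wiremu ∩ Elena ∩ Jamal: 07:50-16:55, 18:35-18:50.
Wiremu ∩ Elena ∩ Jamal ∩ Hamid: 07:50-08:10, 09:00-12:45, 13:45-16:00.
Wiremu ∩ Elena ∩ Jamal ∩ Hamid ∩ Farrukh: 09:25-12:45, 13:45-15:55.
So the common availability across everyone is 09:25-12:45, 13:45-15:55.
Summing the common windows: 200 + 130 = 330 minutes.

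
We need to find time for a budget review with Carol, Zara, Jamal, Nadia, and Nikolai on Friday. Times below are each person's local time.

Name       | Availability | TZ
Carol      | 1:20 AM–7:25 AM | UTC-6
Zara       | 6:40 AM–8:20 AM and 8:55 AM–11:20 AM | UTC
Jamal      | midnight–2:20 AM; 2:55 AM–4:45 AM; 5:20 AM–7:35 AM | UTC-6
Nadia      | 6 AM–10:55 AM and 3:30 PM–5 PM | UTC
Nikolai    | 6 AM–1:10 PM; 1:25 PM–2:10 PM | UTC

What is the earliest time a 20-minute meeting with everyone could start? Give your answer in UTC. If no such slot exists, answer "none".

07:20

Carol in UTC: 07:20-13:25 (add 6h to convert from UTC-6).
Zara in UTC: 06:40-08:20, 08:55-11:20.
Jamal in UTC: 06:00-08:20, 08:55-10:45, 11:20-13:35 (add 6h to convert from UTC-6).
Nadia in UTC: 06:00-10:55, 15:30-17:00.
Nikolai in UTC: 06:00-13:10, 13:25-14:10.
Carol ∩ Zara: 07:20-08:20, 08:55-11:20.
Carol ∩ Zara ∩ Jamal: 07:20-08:20, 08:55-10:45.
Carol ∩ Zara ∩ Jamal ∩ Nadia: 07:20-08:20, 08:55-10:45.
Carol ∩ Zara ∩ Jamal ∩ Nadia ∩ Nikolai: 07:20-08:20, 08:55-10:45.
So the common availability across everyone is 07:20-08:20, 08:55-10:45.
The first common window of at least 20 minutes is 07:20-08:20, so the earliest start is 07:20.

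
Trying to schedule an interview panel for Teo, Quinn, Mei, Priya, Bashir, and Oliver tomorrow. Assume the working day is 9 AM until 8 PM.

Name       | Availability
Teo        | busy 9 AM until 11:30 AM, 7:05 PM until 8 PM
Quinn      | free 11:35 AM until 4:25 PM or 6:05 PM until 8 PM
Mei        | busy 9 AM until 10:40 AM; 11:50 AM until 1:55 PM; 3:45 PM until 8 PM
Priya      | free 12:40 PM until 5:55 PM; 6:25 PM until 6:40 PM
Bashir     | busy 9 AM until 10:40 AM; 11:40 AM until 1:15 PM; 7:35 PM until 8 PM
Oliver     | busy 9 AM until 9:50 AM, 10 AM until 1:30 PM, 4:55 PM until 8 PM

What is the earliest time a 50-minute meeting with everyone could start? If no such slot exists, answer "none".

Teo free: 11:30-19:05 (invert busy blocks within the working day).
Quinn free: 11:35-16:25, 18:05-20:00.
Mei free: 10:40-11:50, 13:55-15:45 (invert busy blocks within the working day).
Priya free: 12:40-17:55, 18:25-18:40.
Bashir free: 10:40-11:40, 13:15-19:35 (invert busy blocks within the working day).
Oliver free: 09:50-10:00, 13:30-16:55 (invert busy blocks within the working day).
Teo ∩ Quinn: 11:35-16:25, 18:05-19:05.
Teo ∩ Quinn ∩ Mei: 11:35-11:50, 13:55-15:45.
Teo ∩ Quinn ∩ Mei ∩ Priya: 13:55-15:45.
Teo ∩ Quinn ∩ Mei ∩ Priya ∩ Bashir: 13:55-15:45.
Teo ∩ Quinn ∩ Mei ∩ Priya ∩ Bashir ∩ Oliver: 13:55-15:45.
The first common window of at least 50 minutes is 13:55-15:45, so the earliest start is 13:55.

13:55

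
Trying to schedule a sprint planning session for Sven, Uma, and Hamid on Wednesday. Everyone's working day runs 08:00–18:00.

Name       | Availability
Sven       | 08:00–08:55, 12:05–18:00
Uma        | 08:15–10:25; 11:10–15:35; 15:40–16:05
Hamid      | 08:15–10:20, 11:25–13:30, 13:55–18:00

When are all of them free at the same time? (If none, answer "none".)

08:15-08:55, 12:05-13:30, 13:55-15:35, 15:40-16:05

Sven ∩ Uma: 08:15-08:55, 12:05-15:35, 15:40-16:05.
Sven ∩ Uma ∩ Hamid: 08:15-08:55, 12:05-13:30, 13:55-15:35, 15:40-16:05.
So the common availability across everyone is 08:15-08:55, 12:05-13:30, 13:55-15:35, 15:40-16:05.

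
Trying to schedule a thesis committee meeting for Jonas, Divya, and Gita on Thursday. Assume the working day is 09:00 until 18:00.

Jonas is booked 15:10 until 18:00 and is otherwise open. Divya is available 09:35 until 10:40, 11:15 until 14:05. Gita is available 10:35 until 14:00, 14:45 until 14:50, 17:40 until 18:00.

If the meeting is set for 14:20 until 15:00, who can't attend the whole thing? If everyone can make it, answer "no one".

Jonas free: 09:00-15:10 (invert busy blocks within the working day).
Divya free: 09:35-10:40, 11:15-14:05.
Gita free: 10:35-14:00, 14:45-14:50, 17:40-18:00.
Jonas: free for 14:20-15:00. Divya: not fully free for 14:20-15:00. Gita: not fully free for 14:20-15:00.

Divya, Gita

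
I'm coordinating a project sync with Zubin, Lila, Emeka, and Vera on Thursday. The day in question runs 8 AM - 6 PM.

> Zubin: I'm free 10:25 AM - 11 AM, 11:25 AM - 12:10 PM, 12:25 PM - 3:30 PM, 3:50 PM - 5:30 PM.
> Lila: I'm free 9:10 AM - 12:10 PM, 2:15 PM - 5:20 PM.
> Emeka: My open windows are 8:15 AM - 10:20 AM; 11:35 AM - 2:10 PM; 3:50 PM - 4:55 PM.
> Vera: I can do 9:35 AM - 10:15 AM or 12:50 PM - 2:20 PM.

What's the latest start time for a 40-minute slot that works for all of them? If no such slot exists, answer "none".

none

Zubin ∩ Lila: 10:25-11:00, 11:25-12:10, 14:15-15:30, 15:50-17:20.
Zubin ∩ Lila ∩ Emeka: 11:35-12:10, 15:50-16:55.
Zubin ∩ Lila ∩ Emeka ∩ Vera: ∅.
There is no time when everyone is free.
No common window is at least 40 minutes long.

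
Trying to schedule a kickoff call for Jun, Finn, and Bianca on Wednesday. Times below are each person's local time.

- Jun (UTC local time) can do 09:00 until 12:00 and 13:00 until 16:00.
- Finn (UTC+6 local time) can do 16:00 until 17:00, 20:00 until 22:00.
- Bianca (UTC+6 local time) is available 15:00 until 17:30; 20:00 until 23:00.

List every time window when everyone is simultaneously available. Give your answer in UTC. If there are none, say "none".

Jun in UTC: 09:00-12:00, 13:00-16:00.
Finn in UTC: 10:00-11:00, 14:00-16:00 (subtract 6h to convert from UTC+6).
Bianca in UTC: 09:00-11:30, 14:00-17:00 (subtract 6h to convert from UTC+6).
Jun ∩ Finn: 10:00-11:00, 14:00-16:00.
Jun ∩ Finn ∩ Bianca: 10:00-11:00, 14:00-16:00.

10:00-11:00, 14:00-16:00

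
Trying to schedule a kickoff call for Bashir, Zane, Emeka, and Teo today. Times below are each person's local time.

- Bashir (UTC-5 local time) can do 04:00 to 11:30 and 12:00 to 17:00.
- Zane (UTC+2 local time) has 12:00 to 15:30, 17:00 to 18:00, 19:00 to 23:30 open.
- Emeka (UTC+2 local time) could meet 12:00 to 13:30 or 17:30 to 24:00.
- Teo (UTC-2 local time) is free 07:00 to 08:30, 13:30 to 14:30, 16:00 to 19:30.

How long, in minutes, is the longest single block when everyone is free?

Bashir in UTC: 09:00-16:30, 17:00-22:00 (add 5h to convert from UTC-5).
Zane in UTC: 10:00-13:30, 15:00-16:00, 17:00-21:30 (subtract 2h to convert from UTC+2).
Emeka in UTC: 10:00-11:30, 15:30-22:00 (subtract 2h to convert from UTC+2).
Teo in UTC: 09:00-10:30, 15:30-16:30, 18:00-21:30 (add 2h to convert from UTC-2).
Bashir ∩ Zane: 10:00-13:30, 15:00-16:00, 17:00-21:30.
Bashir ∩ Zane ∩ Emeka: 10:00-11:30, 15:30-16:00, 17:00-21:30.
Bashir ∩ Zane ∩ Emeka ∩ Teo: 10:00-10:30, 15:30-16:00, 18:00-21:30.
Those are the intersection windows.
The longest is 18:00-21:30 at 210 minutes.

210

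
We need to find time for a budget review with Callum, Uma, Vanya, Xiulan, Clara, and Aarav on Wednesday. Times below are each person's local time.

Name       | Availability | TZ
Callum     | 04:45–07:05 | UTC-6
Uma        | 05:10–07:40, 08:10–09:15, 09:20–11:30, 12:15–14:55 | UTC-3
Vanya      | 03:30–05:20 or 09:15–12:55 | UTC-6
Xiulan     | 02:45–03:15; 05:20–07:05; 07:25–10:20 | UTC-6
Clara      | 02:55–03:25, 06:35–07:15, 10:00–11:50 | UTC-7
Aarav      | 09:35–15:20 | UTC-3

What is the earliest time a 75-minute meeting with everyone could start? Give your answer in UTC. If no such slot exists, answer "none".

Callum in UTC: 10:45-13:05 (add 6h to convert from UTC-6).
Uma in UTC: 08:10-10:40, 11:10-12:15, 12:20-14:30, 15:15-17:55 (add 3h to convert from UTC-3).
Vanya in UTC: 09:30-11:20, 15:15-18:55 (add 6h to convert from UTC-6).
Xiulan in UTC: 08:45-09:15, 11:20-13:05, 13:25-16:20 (add 6h to convert from UTC-6).
Clara in UTC: 09:55-10:25, 13:35-14:15, 17:00-18:50 (add 7h to convert from UTC-7).
Aarav in UTC: 12:35-18:20 (add 3h to convert from UTC-3).
Callum ∩ Uma: 11:10-12:15, 12:20-13:05.
Callum ∩ Uma ∩ Vanya: 11:10-11:20.
Callum ∩ Uma ∩ Vanya ∩ Xiulan: ∅.
Callum ∩ Uma ∩ Vanya ∩ Xiulan ∩ Clara: ∅.
Callum ∩ Uma ∩ Vanya ∩ Xiulan ∩ Clara ∩ Aarav: ∅.
There is no time when everyone is free.
No common window is at least 75 minutes long.

none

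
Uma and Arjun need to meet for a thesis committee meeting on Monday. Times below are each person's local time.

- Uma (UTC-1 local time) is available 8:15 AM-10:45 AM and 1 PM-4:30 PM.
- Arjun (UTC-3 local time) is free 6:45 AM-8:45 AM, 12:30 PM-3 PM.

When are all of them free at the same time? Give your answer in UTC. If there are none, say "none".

09:45-11:45, 15:30-17:30

Uma in UTC: 09:15-11:45, 14:00-17:30 (add 1h to convert from UTC-1).
Arjun in UTC: 09:45-11:45, 15:30-18:00 (add 3h to convert from UTC-3).
Uma ∩ Arjun: 09:45-11:45, 15:30-17:30.
Those are the intersection windows.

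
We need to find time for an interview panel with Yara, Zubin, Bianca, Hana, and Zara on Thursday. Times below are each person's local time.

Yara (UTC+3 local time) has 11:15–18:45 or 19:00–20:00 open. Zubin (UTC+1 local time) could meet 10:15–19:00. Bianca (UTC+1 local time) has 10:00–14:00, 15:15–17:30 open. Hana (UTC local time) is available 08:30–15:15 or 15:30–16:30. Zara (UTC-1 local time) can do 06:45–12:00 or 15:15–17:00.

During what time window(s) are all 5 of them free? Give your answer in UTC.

Yara in UTC: 08:15-15:45, 16:00-17:00 (subtract 3h to convert from UTC+3).
Zubin in UTC: 09:15-18:00 (subtract 1h to convert from UTC+1).
Bianca in UTC: 09:00-13:00, 14:15-16:30 (subtract 1h to convert from UTC+1).
Hana in UTC: 08:30-15:15, 15:30-16:30.
Zara in UTC: 07:45-13:00, 16:15-18:00 (add 1h to convert from UTC-1).
Yara ∩ Zubin: 09:15-15:45, 16:00-17:00.
Yara ∩ Zubin ∩ Bianca: 09:15-13:00, 14:15-15:45, 16:00-16:30.
Yara ∩ Zubin ∩ Bianca ∩ Hana: 09:15-13:00, 14:15-15:15, 15:30-15:45, 16:00-16:30.
Yara ∩ Zubin ∩ Bianca ∩ Hana ∩ Zara: 09:15-13:00, 16:15-16:30.
So the common availability across everyone is 09:15-13:00, 16:15-16:30.

09:15-13:00, 16:15-16:30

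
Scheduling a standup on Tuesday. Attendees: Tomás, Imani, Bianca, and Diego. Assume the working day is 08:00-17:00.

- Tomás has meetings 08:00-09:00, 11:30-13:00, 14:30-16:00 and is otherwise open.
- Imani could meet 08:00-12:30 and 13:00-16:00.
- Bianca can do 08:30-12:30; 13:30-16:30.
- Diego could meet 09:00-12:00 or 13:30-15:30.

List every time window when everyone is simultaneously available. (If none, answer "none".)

Tomás free: 09:00-11:30, 13:00-14:30, 16:00-17:00 (invert busy blocks within the working day).
Imani free: 08:00-12:30, 13:00-16:00.
Bianca free: 08:30-12:30, 13:30-16:30.
Diego free: 09:00-12:00, 13:30-15:30.
Tomás ∩ Imani: 09:00-11:30, 13:00-14:30.
Tomás ∩ Imani ∩ Bianca: 09:00-11:30, 13:30-14:30.
Tomás ∩ Imani ∩ Bianca ∩ Diego: 09:00-11:30, 13:30-14:30.
Those are the intersection windows.

09:00-11:30, 13:30-14:30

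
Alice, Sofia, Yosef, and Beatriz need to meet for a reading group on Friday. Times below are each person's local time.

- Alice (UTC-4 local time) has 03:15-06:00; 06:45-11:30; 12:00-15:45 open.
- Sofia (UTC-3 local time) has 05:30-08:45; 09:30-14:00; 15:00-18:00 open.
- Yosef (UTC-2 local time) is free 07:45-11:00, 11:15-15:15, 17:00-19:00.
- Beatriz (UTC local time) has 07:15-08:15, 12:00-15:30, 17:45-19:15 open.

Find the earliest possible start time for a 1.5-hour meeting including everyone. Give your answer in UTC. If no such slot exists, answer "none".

Alice in UTC: 07:15-10:00, 10:45-15:30, 16:00-19:45 (add 4h to convert from UTC-4).
Sofia in UTC: 08:30-11:45, 12:30-17:00, 18:00-21:00 (add 3h to convert from UTC-3).
Yosef in UTC: 09:45-13:00, 13:15-17:15, 19:00-21:00 (add 2h to convert from UTC-2).
Beatriz in UTC: 07:15-08:15, 12:00-15:30, 17:45-19:15.
Alice ∩ Sofia: 08:30-10:00, 10:45-11:45, 12:30-15:30, 16:00-17:00, 18:00-19:45.
Alice ∩ Sofia ∩ Yosef: 09:45-10:00, 10:45-11:45, 12:30-13:00, 13:15-15:30, 16:00-17:00, 19:00-19:45.
Alice ∩ Sofia ∩ Yosef ∩ Beatriz: 12:30-13:00, 13:15-15:30, 19:00-19:15.
Those are the intersection windows.
The first common window of at least 90 minutes is 13:15-15:30, so the earliest start is 13:15.

13:15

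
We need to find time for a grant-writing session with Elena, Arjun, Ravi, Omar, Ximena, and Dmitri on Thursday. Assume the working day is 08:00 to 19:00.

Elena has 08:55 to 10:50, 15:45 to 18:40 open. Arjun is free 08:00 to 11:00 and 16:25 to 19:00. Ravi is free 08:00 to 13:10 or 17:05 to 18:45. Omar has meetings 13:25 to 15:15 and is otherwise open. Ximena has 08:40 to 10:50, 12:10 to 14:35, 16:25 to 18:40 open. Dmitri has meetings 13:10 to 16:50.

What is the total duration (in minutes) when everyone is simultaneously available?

210

Elena free: 08:55-10:50, 15:45-18:40.
Arjun free: 08:00-11:00, 16:25-19:00.
Ravi free: 08:00-13:10, 17:05-18:45.
Omar free: 08:00-13:25, 15:15-19:00 (invert busy blocks within the working day).
Ximena free: 08:40-10:50, 12:10-14:35, 16:25-18:40.
Dmitri free: 08:00-13:10, 16:50-19:00 (invert busy blocks within the working day).
Elena ∩ Arjun: 08:55-10:50, 16:25-18:40.
Elena ∩ Arjun ∩ Ravi: 08:55-10:50, 17:05-18:40.
Elena ∩ Arjun ∩ Ravi ∩ Omar: 08:55-10:50, 17:05-18:40.
Elena ∩ Arjun ∩ Ravi ∩ Omar ∩ Ximena: 08:55-10:50, 17:05-18:40.
Elena ∩ Arjun ∩ Ravi ∩ Omar ∩ Ximena ∩ Dmitri: 08:55-10:50, 17:05-18:40.
Those are the intersection windows.
Summing the common windows: 115 + 95 = 210 minutes.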